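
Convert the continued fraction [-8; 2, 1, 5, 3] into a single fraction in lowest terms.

-413/54

Start with 3.
5 + 1/(3/1) = 5 + 1/3 = 16/3
1 + 1/(16/3) = 1 + 3/16 = 19/16
2 + 1/(19/16) = 2 + 16/19 = 54/19
-8 + 1/(54/19) = -8 + 19/54 = -413/54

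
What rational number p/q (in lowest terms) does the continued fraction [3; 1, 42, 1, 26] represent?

a_0 = 3: 3/1
a_1 = 1: 4/1
a_2 = 42: 171/43
a_3 = 1: 175/44
a_4 = 26: 4721/1187

4721/1187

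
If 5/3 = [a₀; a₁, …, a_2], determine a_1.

1

5 ÷ 3 → quotient 1, remainder 2
3 ÷ 2 → quotient 1, remainder 1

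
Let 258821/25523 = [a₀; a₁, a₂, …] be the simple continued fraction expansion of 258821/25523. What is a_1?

Run the Euclidean algorithm, recording each quotient:
258821 ÷ 25523 → quotient 10, remainder 3591
25523 ÷ 3591 → quotient 7, remainder 386

7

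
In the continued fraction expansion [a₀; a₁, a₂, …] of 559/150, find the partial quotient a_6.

13

Run the Euclidean algorithm, recording each quotient:
559 = 3·150 + 109, so a_0 = 3
150 = 1·109 + 41, so a_1 = 1
109 = 2·41 + 27, so a_2 = 2
41 = 1·27 + 14, so a_3 = 1
27 = 1·14 + 13, so a_4 = 1
14 = 1·13 + 1, so a_5 = 1
13 = 13·1 + 0, so a_6 = 13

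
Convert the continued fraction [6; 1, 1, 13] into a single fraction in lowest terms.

Use the convergent recurrence hₖ = aₖ·hₖ₋₁ + hₖ₋₂ (and likewise for the denominators kₖ):
a_0 = 6: 6/1
a_1 = 1: 7/1
a_2 = 1: 13/2
a_3 = 13: 176/27

176/27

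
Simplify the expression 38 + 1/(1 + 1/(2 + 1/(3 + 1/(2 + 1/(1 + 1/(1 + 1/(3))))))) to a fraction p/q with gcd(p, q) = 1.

Compute successive convergents:
a_0 = 38: 38/1
a_1 = 1: 39/1
a_2 = 2: 116/3
a_3 = 3: 387/10
a_4 = 2: 890/23
a_5 = 1: 1277/33
a_6 = 1: 2167/56
a_7 = 3: 7778/201

7778/201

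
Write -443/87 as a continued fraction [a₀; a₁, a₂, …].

Run the Euclidean algorithm, recording each quotient:
⌊-443/87⌋ = -6, remainder 79
⌊87/79⌋ = 1, remainder 8
⌊79/8⌋ = 9, remainder 7
⌊8/7⌋ = 1, remainder 1
⌊7/1⌋ = 7, remainder 0

[-6; 1, 9, 1, 7]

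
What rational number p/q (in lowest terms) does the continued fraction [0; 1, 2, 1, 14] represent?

44/59

Collapse the nested fraction from the inside out:
Start with 14.
1 + 1/(14/1) = 1 + 1/14 = 15/14
2 + 1/(15/14) = 2 + 14/15 = 44/15
1 + 1/(44/15) = 1 + 15/44 = 59/44
0 + 1/(59/44) = 0 + 44/59 = 44/59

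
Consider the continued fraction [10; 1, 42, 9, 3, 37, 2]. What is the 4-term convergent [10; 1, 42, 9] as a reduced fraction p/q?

a_0 = 10: 10/1
a_1 = 1: 11/1
a_2 = 42: 472/43
a_3 = 9: 4259/388

4259/388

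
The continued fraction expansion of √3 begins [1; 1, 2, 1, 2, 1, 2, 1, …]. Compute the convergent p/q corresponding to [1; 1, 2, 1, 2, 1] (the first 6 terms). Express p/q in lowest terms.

a_0 = 1: 1/1
a_1 = 1: 2/1
a_2 = 2: 5/3
a_3 = 1: 7/4
a_4 = 2: 19/11
a_5 = 1: 26/15

26/15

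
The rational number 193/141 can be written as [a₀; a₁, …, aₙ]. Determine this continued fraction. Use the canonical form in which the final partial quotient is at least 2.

Run the Euclidean algorithm, recording each quotient:
193 = 1·141 + 52, so a_0 = 1
141 = 2·52 + 37, so a_1 = 2
52 = 1·37 + 15, so a_2 = 1
37 = 2·15 + 7, so a_3 = 2
15 = 2·7 + 1, so a_4 = 2
7 = 7·1 + 0, so a_5 = 7

[1; 2, 1, 2, 2, 7]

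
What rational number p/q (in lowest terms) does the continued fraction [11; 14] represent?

155/14

Start with 14.
11 + 1/(14/1) = 11 + 1/14 = 155/14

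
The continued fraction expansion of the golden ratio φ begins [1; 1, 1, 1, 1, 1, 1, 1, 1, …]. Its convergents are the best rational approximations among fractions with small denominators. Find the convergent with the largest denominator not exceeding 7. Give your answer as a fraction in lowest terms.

a_0 = 1: 1/1  (≤ bound)
a_1 = 1: 2/1  (≤ bound)
a_2 = 1: 3/2  (≤ bound)
a_3 = 1: 5/3  (≤ bound)
a_4 = 1: 8/5  (≤ bound)
a_5 = 1: 13/8  (> 7, stop)

8/5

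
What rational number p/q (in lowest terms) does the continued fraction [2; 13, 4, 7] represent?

Start with 7.
4 + 1/(7/1) = 4 + 1/7 = 29/7
13 + 1/(29/7) = 13 + 7/29 = 384/29
2 + 1/(384/29) = 2 + 29/384 = 797/384

797/384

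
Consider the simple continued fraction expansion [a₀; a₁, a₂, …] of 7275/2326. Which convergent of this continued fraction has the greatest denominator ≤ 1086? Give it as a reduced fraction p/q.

2474/791

List convergents until the denominator exceeds the bound:
a_0 = 3: 3/1  (≤ bound)
a_1 = 7: 22/7  (≤ bound)
a_2 = 1: 25/8  (≤ bound)
a_3 = 4: 122/39  (≤ bound)
a_4 = 1: 147/47  (≤ bound)
a_5 = 15: 2327/744  (≤ bound)
a_6 = 1: 2474/791  (≤ bound)
a_7 = 2: 7275/2326  (> 1086, stop)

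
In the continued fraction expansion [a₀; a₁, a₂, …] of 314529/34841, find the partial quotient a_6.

Run the Euclidean algorithm, recording each quotient:
⌊314529/34841⌋ = 9, remainder 960
⌊34841/960⌋ = 36, remainder 281
⌊960/281⌋ = 3, remainder 117
⌊281/117⌋ = 2, remainder 47
⌊117/47⌋ = 2, remainder 23
⌊47/23⌋ = 2, remainder 1
⌊23/1⌋ = 23, remainder 0

23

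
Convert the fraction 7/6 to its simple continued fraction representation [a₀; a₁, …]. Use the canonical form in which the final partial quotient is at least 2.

Repeatedly divide and take the remainder:
⌊7/6⌋ = 1, remainder 1
⌊6/1⌋ = 6, remainder 0

[1; 6]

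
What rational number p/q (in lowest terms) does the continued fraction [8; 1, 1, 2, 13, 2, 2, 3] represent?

10093/1174

Start with 3.
2 + 1/(3/1) = 2 + 1/3 = 7/3
2 + 1/(7/3) = 2 + 3/7 = 17/7
13 + 1/(17/7) = 13 + 7/17 = 228/17
2 + 1/(228/17) = 2 + 17/228 = 473/228
1 + 1/(473/228) = 1 + 228/473 = 701/473
1 + 1/(701/473) = 1 + 473/701 = 1174/701
8 + 1/(1174/701) = 8 + 701/1174 = 10093/1174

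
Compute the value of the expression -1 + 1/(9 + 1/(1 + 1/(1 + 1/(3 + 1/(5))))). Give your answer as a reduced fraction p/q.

-317/354

Work from the innermost term outward:
Start with 5.
3 + 1/(5/1) = 3 + 1/5 = 16/5
1 + 1/(16/5) = 1 + 5/16 = 21/16
1 + 1/(21/16) = 1 + 16/21 = 37/21
9 + 1/(37/21) = 9 + 21/37 = 354/37
-1 + 1/(354/37) = -1 + 37/354 = -317/354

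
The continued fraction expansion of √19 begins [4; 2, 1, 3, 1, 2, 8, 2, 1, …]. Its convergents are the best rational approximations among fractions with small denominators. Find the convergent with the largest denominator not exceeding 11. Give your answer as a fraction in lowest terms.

a_0 = 4: 4/1  (≤ bound)
a_1 = 2: 9/2  (≤ bound)
a_2 = 1: 13/3  (≤ bound)
a_3 = 3: 48/11  (≤ bound)
a_4 = 1: 61/14  (> 11, stop)

48/11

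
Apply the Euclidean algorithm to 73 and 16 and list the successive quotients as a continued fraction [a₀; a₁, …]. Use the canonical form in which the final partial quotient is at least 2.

73 ÷ 16 → quotient 4, remainder 9
16 ÷ 9 → quotient 1, remainder 7
9 ÷ 7 → quotient 1, remainder 2
7 ÷ 2 → quotient 3, remainder 1
2 ÷ 1 → quotient 2, remainder 0

[4; 1, 1, 3, 2]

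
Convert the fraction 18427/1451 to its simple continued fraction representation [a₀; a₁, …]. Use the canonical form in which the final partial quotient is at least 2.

⌊18427/1451⌋ = 12, remainder 1015
⌊1451/1015⌋ = 1, remainder 436
⌊1015/436⌋ = 2, remainder 143
⌊436/143⌋ = 3, remainder 7
⌊143/7⌋ = 20, remainder 3
⌊7/3⌋ = 2, remainder 1
⌊3/1⌋ = 3, remainder 0

[12; 1, 2, 3, 20, 2, 3]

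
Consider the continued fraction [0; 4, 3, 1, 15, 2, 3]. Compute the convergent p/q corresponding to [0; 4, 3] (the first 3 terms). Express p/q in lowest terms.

Start with 3.
4 + 1/(3/1) = 4 + 1/3 = 13/3
0 + 1/(13/3) = 0 + 3/13 = 3/13

3/13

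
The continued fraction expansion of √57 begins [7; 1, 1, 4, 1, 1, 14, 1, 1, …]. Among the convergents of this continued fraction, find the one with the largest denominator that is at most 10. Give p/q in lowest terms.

a_0 = 7: 7/1  (≤ bound)
a_1 = 1: 8/1  (≤ bound)
a_2 = 1: 15/2  (≤ bound)
a_3 = 4: 68/9  (≤ bound)
a_4 = 1: 83/11  (> 10, stop)

68/9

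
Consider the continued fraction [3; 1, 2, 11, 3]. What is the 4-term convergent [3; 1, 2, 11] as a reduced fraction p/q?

125/34

Starting at the tail and folding back:
Start with 11.
2 + 1/(11/1) = 2 + 1/11 = 23/11
1 + 1/(23/11) = 1 + 11/23 = 34/23
3 + 1/(34/23) = 3 + 23/34 = 125/34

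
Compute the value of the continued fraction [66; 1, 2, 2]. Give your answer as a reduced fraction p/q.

Collapse the nested fraction from the inside out:
Start with 2.
2 + 1/(2/1) = 2 + 1/2 = 5/2
1 + 1/(5/2) = 1 + 2/5 = 7/5
66 + 1/(7/5) = 66 + 5/7 = 467/7

467/7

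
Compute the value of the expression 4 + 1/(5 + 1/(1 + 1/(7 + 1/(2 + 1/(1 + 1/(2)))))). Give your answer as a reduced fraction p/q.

1643/394

Start with 2.
1 + 1/(2/1) = 1 + 1/2 = 3/2
2 + 1/(3/2) = 2 + 2/3 = 8/3
7 + 1/(8/3) = 7 + 3/8 = 59/8
1 + 1/(59/8) = 1 + 8/59 = 67/59
5 + 1/(67/59) = 5 + 59/67 = 394/67
4 + 1/(394/67) = 4 + 67/394 = 1643/394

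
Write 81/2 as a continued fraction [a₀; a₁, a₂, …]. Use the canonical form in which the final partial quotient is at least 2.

⌊81/2⌋ = 40, remainder 1
⌊2/1⌋ = 2, remainder 0

[40; 2]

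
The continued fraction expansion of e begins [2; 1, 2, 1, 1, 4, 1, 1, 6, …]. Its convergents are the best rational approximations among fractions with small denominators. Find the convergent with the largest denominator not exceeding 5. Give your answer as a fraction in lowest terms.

List convergents until the denominator exceeds the bound:
a_0 = 2: 2/1  (≤ bound)
a_1 = 1: 3/1  (≤ bound)
a_2 = 2: 8/3  (≤ bound)
a_3 = 1: 11/4  (≤ bound)
a_4 = 1: 19/7  (> 5, stop)

11/4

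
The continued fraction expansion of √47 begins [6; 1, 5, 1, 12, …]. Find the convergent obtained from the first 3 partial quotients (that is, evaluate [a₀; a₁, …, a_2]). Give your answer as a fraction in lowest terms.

Build up convergents one term at a time:
a_0 = 6: 6/1
a_1 = 1: 7/1
a_2 = 5: 41/6

41/6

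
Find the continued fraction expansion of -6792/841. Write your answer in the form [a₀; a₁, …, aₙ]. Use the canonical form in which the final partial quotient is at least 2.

-6792 ÷ 841 → quotient -9, remainder 777
841 ÷ 777 → quotient 1, remainder 64
777 ÷ 64 → quotient 12, remainder 9
64 ÷ 9 → quotient 7, remainder 1
9 ÷ 1 → quotient 9, remainder 0

[-9; 1, 12, 7, 9]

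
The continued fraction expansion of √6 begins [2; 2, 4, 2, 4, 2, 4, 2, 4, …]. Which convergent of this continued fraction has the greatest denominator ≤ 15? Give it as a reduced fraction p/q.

22/9

a_0 = 2: 2/1  (≤ bound)
a_1 = 2: 5/2  (≤ bound)
a_2 = 4: 22/9  (≤ bound)
a_3 = 2: 49/20  (> 15, stop)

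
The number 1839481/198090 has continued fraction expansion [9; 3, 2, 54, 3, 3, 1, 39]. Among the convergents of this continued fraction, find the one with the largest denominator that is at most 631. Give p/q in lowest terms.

a_0 = 9: 9/1  (≤ bound)
a_1 = 3: 28/3  (≤ bound)
a_2 = 2: 65/7  (≤ bound)
a_3 = 54: 3538/381  (≤ bound)
a_4 = 3: 10679/1150  (> 631, stop)

3538/381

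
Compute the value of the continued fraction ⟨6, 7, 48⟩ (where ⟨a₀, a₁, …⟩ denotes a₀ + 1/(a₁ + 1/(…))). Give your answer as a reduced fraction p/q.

2070/337

Compute successive convergents:
a_0 = 6: 6/1
a_1 = 7: 43/7
a_2 = 48: 2070/337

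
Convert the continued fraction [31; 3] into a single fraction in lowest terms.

Start with 3.
31 + 1/(3/1) = 31 + 1/3 = 94/3

94/3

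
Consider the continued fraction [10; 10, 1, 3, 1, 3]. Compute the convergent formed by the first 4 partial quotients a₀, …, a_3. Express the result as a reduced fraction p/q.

Starting at the tail and folding back:
Start with 3.
1 + 1/(3/1) = 1 + 1/3 = 4/3
10 + 1/(4/3) = 10 + 3/4 = 43/4
10 + 1/(43/4) = 10 + 4/43 = 434/43

434/43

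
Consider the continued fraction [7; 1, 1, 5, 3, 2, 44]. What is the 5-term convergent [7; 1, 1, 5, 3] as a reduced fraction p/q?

Start with 3.
5 + 1/(3/1) = 5 + 1/3 = 16/3
1 + 1/(16/3) = 1 + 3/16 = 19/16
1 + 1/(19/16) = 1 + 16/19 = 35/19
7 + 1/(35/19) = 7 + 19/35 = 264/35

264/35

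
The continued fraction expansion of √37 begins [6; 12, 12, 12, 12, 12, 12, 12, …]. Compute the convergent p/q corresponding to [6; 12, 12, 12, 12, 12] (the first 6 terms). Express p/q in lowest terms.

a_0 = 6: 6/1
a_1 = 12: 73/12
a_2 = 12: 882/145
a_3 = 12: 10657/1752
a_4 = 12: 128766/21169
a_5 = 12: 1555849/255780

1555849/255780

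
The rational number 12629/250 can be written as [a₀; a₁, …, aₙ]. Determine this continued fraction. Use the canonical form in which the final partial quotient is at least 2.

[50; 1, 1, 15, 8]

12629 ÷ 250 → quotient 50, remainder 129
250 ÷ 129 → quotient 1, remainder 121
129 ÷ 121 → quotient 1, remainder 8
121 ÷ 8 → quotient 15, remainder 1
8 ÷ 1 → quotient 8, remainder 0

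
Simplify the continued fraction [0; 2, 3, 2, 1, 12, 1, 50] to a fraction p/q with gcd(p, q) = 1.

a_0 = 0: 0/1
a_1 = 2: 1/2
a_2 = 3: 3/7
a_3 = 2: 7/16
a_4 = 1: 10/23
a_5 = 12: 127/292
a_6 = 1: 137/315
a_7 = 50: 6977/16042

6977/16042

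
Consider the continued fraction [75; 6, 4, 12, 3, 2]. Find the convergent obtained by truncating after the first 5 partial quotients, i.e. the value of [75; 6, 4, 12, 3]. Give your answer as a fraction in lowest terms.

Compute successive convergents:
a_0 = 75: 75/1
a_1 = 6: 451/6
a_2 = 4: 1879/25
a_3 = 12: 22999/306
a_4 = 3: 70876/943

70876/943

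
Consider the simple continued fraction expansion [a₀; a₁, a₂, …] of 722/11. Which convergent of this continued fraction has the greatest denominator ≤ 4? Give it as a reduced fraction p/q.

List convergents until the denominator exceeds the bound:
a_0 = 65: 65/1  (≤ bound)
a_1 = 1: 66/1  (≤ bound)
a_2 = 1: 131/2  (≤ bound)
a_3 = 1: 197/3  (≤ bound)
a_4 = 3: 722/11  (> 4, stop)

197/3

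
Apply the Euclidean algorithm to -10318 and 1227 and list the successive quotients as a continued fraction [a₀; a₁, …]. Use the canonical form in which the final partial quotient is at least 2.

[-9; 1, 1, 2, 3, 1, 55]

Repeatedly divide and take the remainder:
-10318 = -9·1227 + 725, so a_0 = -9
1227 = 1·725 + 502, so a_1 = 1
725 = 1·502 + 223, so a_2 = 1
502 = 2·223 + 56, so a_3 = 2
223 = 3·56 + 55, so a_4 = 3
56 = 1·55 + 1, so a_5 = 1
55 = 55·1 + 0, so a_6 = 55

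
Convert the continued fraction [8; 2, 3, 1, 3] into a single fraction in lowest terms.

287/34

a_0 = 8: 8/1
a_1 = 2: 17/2
a_2 = 3: 59/7
a_3 = 1: 76/9
a_4 = 3: 287/34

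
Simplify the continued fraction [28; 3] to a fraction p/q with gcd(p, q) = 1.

a_0 = 28: 28/1
a_1 = 3: 85/3

85/3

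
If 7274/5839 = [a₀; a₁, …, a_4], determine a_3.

7274 = 1·5839 + 1435, so a_0 = 1
5839 = 4·1435 + 99, so a_1 = 4
1435 = 14·99 + 49, so a_2 = 14
99 = 2·49 + 1, so a_3 = 2

2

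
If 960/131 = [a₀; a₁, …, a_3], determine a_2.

Repeatedly divide and take the remainder:
⌊960/131⌋ = 7, remainder 43
⌊131/43⌋ = 3, remainder 2
⌊43/2⌋ = 21, remainder 1

21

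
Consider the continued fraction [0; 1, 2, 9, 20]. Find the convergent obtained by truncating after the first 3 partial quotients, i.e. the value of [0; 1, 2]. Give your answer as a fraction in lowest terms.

Starting at the tail and folding back:
Start with 2.
1 + 1/(2/1) = 1 + 1/2 = 3/2
0 + 1/(3/2) = 0 + 2/3 = 2/3

2/3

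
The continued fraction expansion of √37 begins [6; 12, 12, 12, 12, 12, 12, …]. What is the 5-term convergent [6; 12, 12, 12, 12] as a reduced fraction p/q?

a_0 = 6: 6/1
a_1 = 12: 73/12
a_2 = 12: 882/145
a_3 = 12: 10657/1752
a_4 = 12: 128766/21169

128766/21169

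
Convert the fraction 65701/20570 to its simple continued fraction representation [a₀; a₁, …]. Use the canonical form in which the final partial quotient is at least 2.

[3; 5, 6, 2, 23, 6, 2]

Repeatedly divide and take the remainder:
65701 = 3·20570 + 3991, so a_0 = 3
20570 = 5·3991 + 615, so a_1 = 5
3991 = 6·615 + 301, so a_2 = 6
615 = 2·301 + 13, so a_3 = 2
301 = 23·13 + 2, so a_4 = 23
13 = 6·2 + 1, so a_5 = 6
2 = 2·1 + 0, so a_6 = 2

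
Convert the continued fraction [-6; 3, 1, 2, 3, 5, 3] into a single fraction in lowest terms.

a_0 = -6: -6/1
a_1 = 3: -17/3
a_2 = 1: -23/4
a_3 = 2: -63/11
a_4 = 3: -212/37
a_5 = 5: -1123/196
a_6 = 3: -3581/625

-3581/625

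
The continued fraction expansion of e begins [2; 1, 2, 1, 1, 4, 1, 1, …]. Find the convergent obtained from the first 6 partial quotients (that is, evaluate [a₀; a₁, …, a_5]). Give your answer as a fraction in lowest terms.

87/32

Start with 4.
1 + 1/(4/1) = 1 + 1/4 = 5/4
1 + 1/(5/4) = 1 + 4/5 = 9/5
2 + 1/(9/5) = 2 + 5/9 = 23/9
1 + 1/(23/9) = 1 + 9/23 = 32/23
2 + 1/(32/23) = 2 + 23/32 = 87/32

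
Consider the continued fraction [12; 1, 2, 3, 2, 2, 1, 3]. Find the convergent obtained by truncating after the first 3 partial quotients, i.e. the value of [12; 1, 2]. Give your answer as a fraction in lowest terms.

Compute successive convergents:
a_0 = 12: 12/1
a_1 = 1: 13/1
a_2 = 2: 38/3

38/3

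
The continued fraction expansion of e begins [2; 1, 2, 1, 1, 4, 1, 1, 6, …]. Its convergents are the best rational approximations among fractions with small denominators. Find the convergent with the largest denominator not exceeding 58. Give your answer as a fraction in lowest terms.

List convergents until the denominator exceeds the bound:
a_0 = 2: 2/1  (≤ bound)
a_1 = 1: 3/1  (≤ bound)
a_2 = 2: 8/3  (≤ bound)
a_3 = 1: 11/4  (≤ bound)
a_4 = 1: 19/7  (≤ bound)
a_5 = 4: 87/32  (≤ bound)
a_6 = 1: 106/39  (≤ bound)
a_7 = 1: 193/71  (> 58, stop)

106/39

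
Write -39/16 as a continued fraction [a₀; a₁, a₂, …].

[-3; 1, 1, 3, 2]

⌊-39/16⌋ = -3, remainder 9
⌊16/9⌋ = 1, remainder 7
⌊9/7⌋ = 1, remainder 2
⌊7/2⌋ = 3, remainder 1
⌊2/1⌋ = 2, remainder 0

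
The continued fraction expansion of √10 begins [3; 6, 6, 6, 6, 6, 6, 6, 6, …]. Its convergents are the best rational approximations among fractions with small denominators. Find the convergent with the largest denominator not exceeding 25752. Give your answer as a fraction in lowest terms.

a_0 = 3: 3/1  (≤ bound)
a_1 = 6: 19/6  (≤ bound)
a_2 = 6: 117/37  (≤ bound)
a_3 = 6: 721/228  (≤ bound)
a_4 = 6: 4443/1405  (≤ bound)
a_5 = 6: 27379/8658  (≤ bound)
a_6 = 6: 168717/53353  (> 25752, stop)

27379/8658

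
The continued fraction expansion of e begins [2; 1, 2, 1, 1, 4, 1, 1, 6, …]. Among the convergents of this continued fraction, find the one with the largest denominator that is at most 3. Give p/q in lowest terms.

List convergents until the denominator exceeds the bound:
a_0 = 2: 2/1  (≤ bound)
a_1 = 1: 3/1  (≤ bound)
a_2 = 2: 8/3  (≤ bound)
a_3 = 1: 11/4  (> 3, stop)

8/3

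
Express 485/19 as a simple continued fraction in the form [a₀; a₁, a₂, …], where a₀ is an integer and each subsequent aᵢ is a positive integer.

485 ÷ 19 → quotient 25, remainder 10
19 ÷ 10 → quotient 1, remainder 9
10 ÷ 9 → quotient 1, remainder 1
9 ÷ 1 → quotient 9, remainder 0

[25; 1, 1, 9]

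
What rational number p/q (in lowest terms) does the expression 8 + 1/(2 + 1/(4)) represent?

Use the convergent recurrence hₖ = aₖ·hₖ₋₁ + hₖ₋₂ (and likewise for the denominators kₖ):
a_0 = 8: 8/1
a_1 = 2: 17/2
a_2 = 4: 76/9

76/9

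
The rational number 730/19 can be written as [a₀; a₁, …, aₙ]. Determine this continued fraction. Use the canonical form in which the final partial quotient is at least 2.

[38; 2, 2, 1, 2]

Run the Euclidean algorithm, recording each quotient:
730 = 38·19 + 8, so a_0 = 38
19 = 2·8 + 3, so a_1 = 2
8 = 2·3 + 2, so a_2 = 2
3 = 1·2 + 1, so a_3 = 1
2 = 2·1 + 0, so a_4 = 2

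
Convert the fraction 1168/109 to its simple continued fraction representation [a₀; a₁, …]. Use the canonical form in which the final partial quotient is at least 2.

[10; 1, 2, 1, 1, 15]

1168 = 10·109 + 78, so a_0 = 10
109 = 1·78 + 31, so a_1 = 1
78 = 2·31 + 16, so a_2 = 2
31 = 1·16 + 15, so a_3 = 1
16 = 1·15 + 1, so a_4 = 1
15 = 15·1 + 0, so a_5 = 15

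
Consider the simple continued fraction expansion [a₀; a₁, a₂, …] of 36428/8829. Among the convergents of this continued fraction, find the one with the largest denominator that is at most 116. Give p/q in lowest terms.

a_0 = 4: 4/1  (≤ bound)
a_1 = 7: 29/7  (≤ bound)
a_2 = 1: 33/8  (≤ bound)
a_3 = 15: 524/127  (> 116, stop)

33/8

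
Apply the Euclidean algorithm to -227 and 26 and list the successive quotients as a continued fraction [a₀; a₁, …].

-227 = -9·26 + 7, so a_0 = -9
26 = 3·7 + 5, so a_1 = 3
7 = 1·5 + 2, so a_2 = 1
5 = 2·2 + 1, so a_3 = 2
2 = 2·1 + 0, so a_4 = 2

[-9; 3, 1, 2, 2]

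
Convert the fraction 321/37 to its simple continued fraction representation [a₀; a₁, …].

[8; 1, 2, 12]

⌊321/37⌋ = 8, remainder 25
⌊37/25⌋ = 1, remainder 12
⌊25/12⌋ = 2, remainder 1
⌊12/1⌋ = 12, remainder 0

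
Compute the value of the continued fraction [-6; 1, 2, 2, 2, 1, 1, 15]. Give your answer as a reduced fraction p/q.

-3382/639

a_0 = -6: -6/1
a_1 = 1: -5/1
a_2 = 2: -16/3
a_3 = 2: -37/7
a_4 = 2: -90/17
a_5 = 1: -127/24
a_6 = 1: -217/41
a_7 = 15: -3382/639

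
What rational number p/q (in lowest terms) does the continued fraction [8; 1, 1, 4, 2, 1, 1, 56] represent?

23712/2773

a_0 = 8: 8/1
a_1 = 1: 9/1
a_2 = 1: 17/2
a_3 = 4: 77/9
a_4 = 2: 171/20
a_5 = 1: 248/29
a_6 = 1: 419/49
a_7 = 56: 23712/2773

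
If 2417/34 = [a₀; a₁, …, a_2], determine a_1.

11

2417 = 71·34 + 3, so a_0 = 71
34 = 11·3 + 1, so a_1 = 11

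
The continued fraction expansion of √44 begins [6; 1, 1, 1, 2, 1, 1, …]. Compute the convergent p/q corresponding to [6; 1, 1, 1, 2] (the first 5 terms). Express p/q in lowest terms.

53/8

Start with 2.
1 + 1/(2/1) = 1 + 1/2 = 3/2
1 + 1/(3/2) = 1 + 2/3 = 5/3
1 + 1/(5/3) = 1 + 3/5 = 8/5
6 + 1/(8/5) = 6 + 5/8 = 53/8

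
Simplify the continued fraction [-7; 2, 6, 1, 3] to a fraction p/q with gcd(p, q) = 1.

Start with 3.
1 + 1/(3/1) = 1 + 1/3 = 4/3
6 + 1/(4/3) = 6 + 3/4 = 27/4
2 + 1/(27/4) = 2 + 4/27 = 58/27
-7 + 1/(58/27) = -7 + 27/58 = -379/58

-379/58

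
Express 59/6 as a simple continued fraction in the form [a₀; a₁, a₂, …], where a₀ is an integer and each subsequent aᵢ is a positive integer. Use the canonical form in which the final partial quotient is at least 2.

[9; 1, 5]

59 = 9·6 + 5, so a_0 = 9
6 = 1·5 + 1, so a_1 = 1
5 = 5·1 + 0, so a_2 = 5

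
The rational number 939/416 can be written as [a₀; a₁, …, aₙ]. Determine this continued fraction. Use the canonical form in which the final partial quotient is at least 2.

[2; 3, 1, 7, 1, 11]

939 = 2·416 + 107, so a_0 = 2
416 = 3·107 + 95, so a_1 = 3
107 = 1·95 + 12, so a_2 = 1
95 = 7·12 + 11, so a_3 = 7
12 = 1·11 + 1, so a_4 = 1
11 = 11·1 + 0, so a_5 = 11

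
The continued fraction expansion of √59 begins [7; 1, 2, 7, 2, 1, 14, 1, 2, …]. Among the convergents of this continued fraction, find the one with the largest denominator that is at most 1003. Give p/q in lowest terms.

a_0 = 7: 7/1  (≤ bound)
a_1 = 1: 8/1  (≤ bound)
a_2 = 2: 23/3  (≤ bound)
a_3 = 7: 169/22  (≤ bound)
a_4 = 2: 361/47  (≤ bound)
a_5 = 1: 530/69  (≤ bound)
a_6 = 14: 7781/1013  (> 1003, stop)

530/69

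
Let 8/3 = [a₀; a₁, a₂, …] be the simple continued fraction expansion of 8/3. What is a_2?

2

Run the Euclidean algorithm, recording each quotient:
8 = 2·3 + 2, so a_0 = 2
3 = 1·2 + 1, so a_1 = 1
2 = 2·1 + 0, so a_2 = 2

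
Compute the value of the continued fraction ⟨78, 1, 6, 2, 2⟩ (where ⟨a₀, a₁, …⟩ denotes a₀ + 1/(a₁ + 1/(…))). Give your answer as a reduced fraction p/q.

2918/37

Use the convergent recurrence hₖ = aₖ·hₖ₋₁ + hₖ₋₂ (and likewise for the denominators kₖ):
a_0 = 78: 78/1
a_1 = 1: 79/1
a_2 = 6: 552/7
a_3 = 2: 1183/15
a_4 = 2: 2918/37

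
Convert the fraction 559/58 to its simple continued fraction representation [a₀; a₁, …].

559 ÷ 58 → quotient 9, remainder 37
58 ÷ 37 → quotient 1, remainder 21
37 ÷ 21 → quotient 1, remainder 16
21 ÷ 16 → quotient 1, remainder 5
16 ÷ 5 → quotient 3, remainder 1
5 ÷ 1 → quotient 5, remainder 0

[9; 1, 1, 1, 3, 5]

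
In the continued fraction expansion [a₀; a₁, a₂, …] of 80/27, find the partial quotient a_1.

80 ÷ 27 → quotient 2, remainder 26
27 ÷ 26 → quotient 1, remainder 1

1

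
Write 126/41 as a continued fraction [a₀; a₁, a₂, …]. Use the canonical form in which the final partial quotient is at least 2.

⌊126/41⌋ = 3, remainder 3
⌊41/3⌋ = 13, remainder 2
⌊3/2⌋ = 1, remainder 1
⌊2/1⌋ = 2, remainder 0

[3; 13, 1, 2]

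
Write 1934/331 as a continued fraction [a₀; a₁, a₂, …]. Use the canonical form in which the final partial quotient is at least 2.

[5; 1, 5, 2, 1, 2, 1, 4]

1934 = 5·331 + 279, so a_0 = 5
331 = 1·279 + 52, so a_1 = 1
279 = 5·52 + 19, so a_2 = 5
52 = 2·19 + 14, so a_3 = 2
19 = 1·14 + 5, so a_4 = 1
14 = 2·5 + 4, so a_5 = 2
5 = 1·4 + 1, so a_6 = 1
4 = 4·1 + 0, so a_7 = 4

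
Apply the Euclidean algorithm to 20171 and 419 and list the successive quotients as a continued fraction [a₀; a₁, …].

[48; 7, 9, 1, 5]

Run the Euclidean algorithm, recording each quotient:
⌊20171/419⌋ = 48, remainder 59
⌊419/59⌋ = 7, remainder 6
⌊59/6⌋ = 9, remainder 5
⌊6/5⌋ = 1, remainder 1
⌊5/1⌋ = 5, remainder 0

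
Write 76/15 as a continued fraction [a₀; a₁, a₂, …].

⌊76/15⌋ = 5, remainder 1
⌊15/1⌋ = 15, remainder 0

[5; 15]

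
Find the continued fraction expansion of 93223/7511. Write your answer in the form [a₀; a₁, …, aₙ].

[12; 2, 2, 3, 14, 2, 3, 4]

⌊93223/7511⌋ = 12, remainder 3091
⌊7511/3091⌋ = 2, remainder 1329
⌊3091/1329⌋ = 2, remainder 433
⌊1329/433⌋ = 3, remainder 30
⌊433/30⌋ = 14, remainder 13
⌊30/13⌋ = 2, remainder 4
⌊13/4⌋ = 3, remainder 1
⌊4/1⌋ = 4, remainder 0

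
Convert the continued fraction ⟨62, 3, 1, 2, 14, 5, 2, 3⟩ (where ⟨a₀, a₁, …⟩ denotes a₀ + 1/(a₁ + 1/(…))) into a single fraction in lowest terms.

Use the convergent recurrence hₖ = aₖ·hₖ₋₁ + hₖ₋₂ (and likewise for the denominators kₖ):
a_0 = 62: 62/1
a_1 = 3: 187/3
a_2 = 1: 249/4
a_3 = 2: 685/11
a_4 = 14: 9839/158
a_5 = 5: 49880/801
a_6 = 2: 109599/1760
a_7 = 3: 378677/6081

378677/6081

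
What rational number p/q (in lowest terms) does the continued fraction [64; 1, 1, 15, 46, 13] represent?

Start with 13.
46 + 1/(13/1) = 46 + 1/13 = 599/13
15 + 1/(599/13) = 15 + 13/599 = 8998/599
1 + 1/(8998/599) = 1 + 599/8998 = 9597/8998
1 + 1/(9597/8998) = 1 + 8998/9597 = 18595/9597
64 + 1/(18595/9597) = 64 + 9597/18595 = 1199677/18595

1199677/18595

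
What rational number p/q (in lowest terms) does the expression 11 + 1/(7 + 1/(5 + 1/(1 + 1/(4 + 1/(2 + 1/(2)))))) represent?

Build up convergents one term at a time:
a_0 = 11: 11/1
a_1 = 7: 78/7
a_2 = 5: 401/36
a_3 = 1: 479/43
a_4 = 4: 2317/208
a_5 = 2: 5113/459
a_6 = 2: 12543/1126

12543/1126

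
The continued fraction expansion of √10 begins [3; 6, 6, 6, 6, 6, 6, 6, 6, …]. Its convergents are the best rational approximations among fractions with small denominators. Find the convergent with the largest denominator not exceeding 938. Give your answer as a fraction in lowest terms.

721/228

a_0 = 3: 3/1  (≤ bound)
a_1 = 6: 19/6  (≤ bound)
a_2 = 6: 117/37  (≤ bound)
a_3 = 6: 721/228  (≤ bound)
a_4 = 6: 4443/1405  (> 938, stop)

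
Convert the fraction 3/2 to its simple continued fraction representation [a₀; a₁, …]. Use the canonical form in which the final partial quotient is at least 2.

[1; 2]

3 ÷ 2 → quotient 1, remainder 1
2 ÷ 1 → quotient 2, remainder 0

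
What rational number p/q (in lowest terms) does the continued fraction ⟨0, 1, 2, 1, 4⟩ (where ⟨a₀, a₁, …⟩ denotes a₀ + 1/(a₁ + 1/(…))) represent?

Start with 4.
1 + 1/(4/1) = 1 + 1/4 = 5/4
2 + 1/(5/4) = 2 + 4/5 = 14/5
1 + 1/(14/5) = 1 + 5/14 = 19/14
0 + 1/(19/14) = 0 + 14/19 = 14/19

14/19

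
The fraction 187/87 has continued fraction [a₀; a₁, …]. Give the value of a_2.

1

187 ÷ 87 → quotient 2, remainder 13
87 ÷ 13 → quotient 6, remainder 9
13 ÷ 9 → quotient 1, remainder 4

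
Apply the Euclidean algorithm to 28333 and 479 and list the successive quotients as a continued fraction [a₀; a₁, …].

Apply division with remainder until the remainder is 0:
28333 = 59·479 + 72, so a_0 = 59
479 = 6·72 + 47, so a_1 = 6
72 = 1·47 + 25, so a_2 = 1
47 = 1·25 + 22, so a_3 = 1
25 = 1·22 + 3, so a_4 = 1
22 = 7·3 + 1, so a_5 = 7
3 = 3·1 + 0, so a_6 = 3

[59; 6, 1, 1, 1, 7, 3]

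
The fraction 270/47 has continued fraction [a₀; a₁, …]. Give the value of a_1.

1

⌊270/47⌋ = 5, remainder 35
⌊47/35⌋ = 1, remainder 12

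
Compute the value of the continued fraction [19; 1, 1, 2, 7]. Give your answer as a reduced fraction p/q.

725/37

Start with 7.
2 + 1/(7/1) = 2 + 1/7 = 15/7
1 + 1/(15/7) = 1 + 7/15 = 22/15
1 + 1/(22/15) = 1 + 15/22 = 37/22
19 + 1/(37/22) = 19 + 22/37 = 725/37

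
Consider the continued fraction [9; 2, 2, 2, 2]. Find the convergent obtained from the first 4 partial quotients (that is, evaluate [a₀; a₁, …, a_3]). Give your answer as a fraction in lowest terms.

Start with 2.
2 + 1/(2/1) = 2 + 1/2 = 5/2
2 + 1/(5/2) = 2 + 2/5 = 12/5
9 + 1/(12/5) = 9 + 5/12 = 113/12

113/12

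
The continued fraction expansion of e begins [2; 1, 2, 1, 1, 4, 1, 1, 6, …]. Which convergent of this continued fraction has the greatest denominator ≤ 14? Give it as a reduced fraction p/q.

List convergents until the denominator exceeds the bound:
a_0 = 2: 2/1  (≤ bound)
a_1 = 1: 3/1  (≤ bound)
a_2 = 2: 8/3  (≤ bound)
a_3 = 1: 11/4  (≤ bound)
a_4 = 1: 19/7  (≤ bound)
a_5 = 4: 87/32  (> 14, stop)

19/7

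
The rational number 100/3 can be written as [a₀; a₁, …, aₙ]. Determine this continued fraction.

[33; 3]

100 ÷ 3 → quotient 33, remainder 1
3 ÷ 1 → quotient 3, remainder 0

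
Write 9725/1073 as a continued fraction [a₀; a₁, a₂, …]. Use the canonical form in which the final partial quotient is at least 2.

9725 ÷ 1073 → quotient 9, remainder 68
1073 ÷ 68 → quotient 15, remainder 53
68 ÷ 53 → quotient 1, remainder 15
53 ÷ 15 → quotient 3, remainder 8
15 ÷ 8 → quotient 1, remainder 7
8 ÷ 7 → quotient 1, remainder 1
7 ÷ 1 → quotient 7, remainder 0

[9; 15, 1, 3, 1, 1, 7]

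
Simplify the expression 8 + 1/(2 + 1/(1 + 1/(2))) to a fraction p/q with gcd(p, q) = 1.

Build up convergents one term at a time:
a_0 = 8: 8/1
a_1 = 2: 17/2
a_2 = 1: 25/3
a_3 = 2: 67/8

67/8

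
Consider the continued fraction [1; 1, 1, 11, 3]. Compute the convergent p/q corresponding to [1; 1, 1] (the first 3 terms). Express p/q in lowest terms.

Start with 1.
1 + 1/(1/1) = 1 + 1/1 = 2/1
1 + 1/(2/1) = 1 + 1/2 = 3/2

3/2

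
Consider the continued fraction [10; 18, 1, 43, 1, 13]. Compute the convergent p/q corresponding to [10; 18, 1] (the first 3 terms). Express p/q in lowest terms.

Collapse the nested fraction from the inside out:
Start with 1.
18 + 1/(1/1) = 18 + 1/1 = 19/1
10 + 1/(19/1) = 10 + 1/19 = 191/19

191/19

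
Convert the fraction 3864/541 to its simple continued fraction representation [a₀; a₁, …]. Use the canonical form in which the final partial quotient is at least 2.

Repeatedly divide and take the remainder:
3864 ÷ 541 → quotient 7, remainder 77
541 ÷ 77 → quotient 7, remainder 2
77 ÷ 2 → quotient 38, remainder 1
2 ÷ 1 → quotient 2, remainder 0

[7; 7, 38, 2]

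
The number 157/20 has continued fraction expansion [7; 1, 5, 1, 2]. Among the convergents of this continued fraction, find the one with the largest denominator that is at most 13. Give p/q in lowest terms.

List convergents until the denominator exceeds the bound:
a_0 = 7: 7/1  (≤ bound)
a_1 = 1: 8/1  (≤ bound)
a_2 = 5: 47/6  (≤ bound)
a_3 = 1: 55/7  (≤ bound)
a_4 = 2: 157/20  (> 13, stop)

55/7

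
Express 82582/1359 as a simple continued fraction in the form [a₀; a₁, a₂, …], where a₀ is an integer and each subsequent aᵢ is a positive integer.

82582 ÷ 1359 → quotient 60, remainder 1042
1359 ÷ 1042 → quotient 1, remainder 317
1042 ÷ 317 → quotient 3, remainder 91
317 ÷ 91 → quotient 3, remainder 44
91 ÷ 44 → quotient 2, remainder 3
44 ÷ 3 → quotient 14, remainder 2
3 ÷ 2 → quotient 1, remainder 1
2 ÷ 1 → quotient 2, remainder 0

[60; 1, 3, 3, 2, 14, 1, 2]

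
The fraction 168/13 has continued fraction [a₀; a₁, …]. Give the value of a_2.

Apply division with remainder until the remainder is 0:
168 ÷ 13 → quotient 12, remainder 12
13 ÷ 12 → quotient 1, remainder 1
12 ÷ 1 → quotient 12, remainder 0

12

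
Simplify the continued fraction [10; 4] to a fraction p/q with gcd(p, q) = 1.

Start with 4.
10 + 1/(4/1) = 10 + 1/4 = 41/4

41/4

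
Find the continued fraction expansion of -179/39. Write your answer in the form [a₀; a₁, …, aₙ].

[-5; 2, 2, 3, 2]

-179 = -5·39 + 16, so a_0 = -5
39 = 2·16 + 7, so a_1 = 2
16 = 2·7 + 2, so a_2 = 2
7 = 3·2 + 1, so a_3 = 3
2 = 2·1 + 0, so a_4 = 2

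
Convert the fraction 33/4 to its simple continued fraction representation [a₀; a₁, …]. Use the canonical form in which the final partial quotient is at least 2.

33 = 8·4 + 1, so a_0 = 8
4 = 4·1 + 0, so a_1 = 4

[8; 4]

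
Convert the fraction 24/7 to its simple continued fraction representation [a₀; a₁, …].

[3; 2, 3]

⌊24/7⌋ = 3, remainder 3
⌊7/3⌋ = 2, remainder 1
⌊3/1⌋ = 3, remainder 0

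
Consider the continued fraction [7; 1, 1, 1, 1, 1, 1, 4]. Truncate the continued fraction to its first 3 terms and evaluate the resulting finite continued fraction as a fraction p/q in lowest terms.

15/2

Start with 1.
1 + 1/(1/1) = 1 + 1/1 = 2/1
7 + 1/(2/1) = 7 + 1/2 = 15/2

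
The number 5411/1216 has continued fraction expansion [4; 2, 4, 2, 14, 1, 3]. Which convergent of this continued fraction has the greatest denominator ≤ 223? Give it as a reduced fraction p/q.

89/20

List convergents until the denominator exceeds the bound:
a_0 = 4: 4/1  (≤ bound)
a_1 = 2: 9/2  (≤ bound)
a_2 = 4: 40/9  (≤ bound)
a_3 = 2: 89/20  (≤ bound)
a_4 = 14: 1286/289  (> 223, stop)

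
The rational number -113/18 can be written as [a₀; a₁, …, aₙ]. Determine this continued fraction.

[-7; 1, 2, 1, 1, 2]

Run the Euclidean algorithm, recording each quotient:
-113 = -7·18 + 13, so a_0 = -7
18 = 1·13 + 5, so a_1 = 1
13 = 2·5 + 3, so a_2 = 2
5 = 1·3 + 2, so a_3 = 1
3 = 1·2 + 1, so a_4 = 1
2 = 2·1 + 0, so a_5 = 2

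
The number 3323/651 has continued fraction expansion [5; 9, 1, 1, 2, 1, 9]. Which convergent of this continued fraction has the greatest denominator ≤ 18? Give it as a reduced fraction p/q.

a_0 = 5: 5/1  (≤ bound)
a_1 = 9: 46/9  (≤ bound)
a_2 = 1: 51/10  (≤ bound)
a_3 = 1: 97/19  (> 18, stop)

51/10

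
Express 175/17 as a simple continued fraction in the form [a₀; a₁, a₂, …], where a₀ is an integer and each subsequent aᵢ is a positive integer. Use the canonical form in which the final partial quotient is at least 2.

[10; 3, 2, 2]

175 = 10·17 + 5, so a_0 = 10
17 = 3·5 + 2, so a_1 = 3
5 = 2·2 + 1, so a_2 = 2
2 = 2·1 + 0, so a_3 = 2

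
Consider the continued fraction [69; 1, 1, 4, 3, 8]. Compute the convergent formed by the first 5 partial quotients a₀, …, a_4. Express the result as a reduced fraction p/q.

Starting at the tail and folding back:
Start with 3.
4 + 1/(3/1) = 4 + 1/3 = 13/3
1 + 1/(13/3) = 1 + 3/13 = 16/13
1 + 1/(16/13) = 1 + 13/16 = 29/16
69 + 1/(29/16) = 69 + 16/29 = 2017/29

2017/29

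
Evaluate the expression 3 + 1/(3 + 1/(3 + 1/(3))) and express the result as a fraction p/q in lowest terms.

Build up convergents one term at a time:
a_0 = 3: 3/1
a_1 = 3: 10/3
a_2 = 3: 33/10
a_3 = 3: 109/33

109/33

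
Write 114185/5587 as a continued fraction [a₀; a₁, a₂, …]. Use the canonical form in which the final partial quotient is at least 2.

⌊114185/5587⌋ = 20, remainder 2445
⌊5587/2445⌋ = 2, remainder 697
⌊2445/697⌋ = 3, remainder 354
⌊697/354⌋ = 1, remainder 343
⌊354/343⌋ = 1, remainder 11
⌊343/11⌋ = 31, remainder 2
⌊11/2⌋ = 5, remainder 1
⌊2/1⌋ = 2, remainder 0

[20; 2, 3, 1, 1, 31, 5, 2]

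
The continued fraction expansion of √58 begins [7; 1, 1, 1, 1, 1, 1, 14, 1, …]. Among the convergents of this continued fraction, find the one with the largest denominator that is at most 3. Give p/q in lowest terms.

23/3

a_0 = 7: 7/1  (≤ bound)
a_1 = 1: 8/1  (≤ bound)
a_2 = 1: 15/2  (≤ bound)
a_3 = 1: 23/3  (≤ bound)
a_4 = 1: 38/5  (> 3, stop)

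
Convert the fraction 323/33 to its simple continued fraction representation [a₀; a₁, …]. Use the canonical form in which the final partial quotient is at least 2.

⌊323/33⌋ = 9, remainder 26
⌊33/26⌋ = 1, remainder 7
⌊26/7⌋ = 3, remainder 5
⌊7/5⌋ = 1, remainder 2
⌊5/2⌋ = 2, remainder 1
⌊2/1⌋ = 2, remainder 0

[9; 1, 3, 1, 2, 2]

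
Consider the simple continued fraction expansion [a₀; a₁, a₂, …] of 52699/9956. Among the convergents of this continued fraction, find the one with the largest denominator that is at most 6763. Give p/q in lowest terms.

7384/1395

a_0 = 5: 5/1  (≤ bound)
a_1 = 3: 16/3  (≤ bound)
a_2 = 2: 37/7  (≤ bound)
a_3 = 2: 90/17  (≤ bound)
a_4 = 3: 307/58  (≤ bound)
a_5 = 3: 1011/191  (≤ bound)
a_6 = 7: 7384/1395  (≤ bound)
a_7 = 7: 52699/9956  (> 6763, stop)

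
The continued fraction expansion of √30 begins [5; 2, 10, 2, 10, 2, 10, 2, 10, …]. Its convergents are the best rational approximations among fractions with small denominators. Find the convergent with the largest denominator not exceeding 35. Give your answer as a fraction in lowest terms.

List convergents until the denominator exceeds the bound:
a_0 = 5: 5/1  (≤ bound)
a_1 = 2: 11/2  (≤ bound)
a_2 = 10: 115/21  (≤ bound)
a_3 = 2: 241/44  (> 35, stop)

115/21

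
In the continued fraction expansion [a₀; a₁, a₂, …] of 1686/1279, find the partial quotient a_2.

7

Repeatedly divide and take the remainder:
⌊1686/1279⌋ = 1, remainder 407
⌊1279/407⌋ = 3, remainder 58
⌊407/58⌋ = 7, remainder 1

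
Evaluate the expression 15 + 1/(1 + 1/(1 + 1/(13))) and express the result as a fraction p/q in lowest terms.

419/27

Start with 13.
1 + 1/(13/1) = 1 + 1/13 = 14/13
1 + 1/(14/13) = 1 + 13/14 = 27/14
15 + 1/(27/14) = 15 + 14/27 = 419/27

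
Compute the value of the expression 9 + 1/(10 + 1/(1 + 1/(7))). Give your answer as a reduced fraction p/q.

791/87

Collapse the nested fraction from the inside out:
Start with 7.
1 + 1/(7/1) = 1 + 1/7 = 8/7
10 + 1/(8/7) = 10 + 7/8 = 87/8
9 + 1/(87/8) = 9 + 8/87 = 791/87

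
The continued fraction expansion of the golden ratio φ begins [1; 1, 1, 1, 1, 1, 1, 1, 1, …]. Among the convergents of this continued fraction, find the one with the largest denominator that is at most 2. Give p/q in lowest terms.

a_0 = 1: 1/1  (≤ bound)
a_1 = 1: 2/1  (≤ bound)
a_2 = 1: 3/2  (≤ bound)
a_3 = 1: 5/3  (> 2, stop)

3/2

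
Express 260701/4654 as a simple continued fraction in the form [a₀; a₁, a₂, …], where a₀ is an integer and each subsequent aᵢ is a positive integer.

[56; 60, 2, 3, 1, 3, 2]

Apply division with remainder until the remainder is 0:
260701 ÷ 4654 → quotient 56, remainder 77
4654 ÷ 77 → quotient 60, remainder 34
77 ÷ 34 → quotient 2, remainder 9
34 ÷ 9 → quotient 3, remainder 7
9 ÷ 7 → quotient 1, remainder 2
7 ÷ 2 → quotient 3, remainder 1
2 ÷ 1 → quotient 2, remainder 0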